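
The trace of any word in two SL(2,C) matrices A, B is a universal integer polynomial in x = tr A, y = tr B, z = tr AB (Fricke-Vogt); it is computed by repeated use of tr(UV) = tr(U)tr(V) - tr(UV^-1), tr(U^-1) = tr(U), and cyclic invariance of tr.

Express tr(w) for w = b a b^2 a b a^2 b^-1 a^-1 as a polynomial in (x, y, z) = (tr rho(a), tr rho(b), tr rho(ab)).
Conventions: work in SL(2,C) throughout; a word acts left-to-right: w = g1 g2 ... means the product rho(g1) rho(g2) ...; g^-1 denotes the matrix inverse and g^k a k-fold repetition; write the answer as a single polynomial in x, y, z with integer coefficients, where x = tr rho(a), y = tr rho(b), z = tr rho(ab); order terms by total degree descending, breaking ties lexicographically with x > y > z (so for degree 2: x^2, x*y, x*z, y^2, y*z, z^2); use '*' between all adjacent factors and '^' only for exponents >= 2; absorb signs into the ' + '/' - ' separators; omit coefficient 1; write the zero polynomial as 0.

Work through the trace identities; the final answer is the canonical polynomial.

trace(a b a b) = trace(b a) trace(b a) - trace(1)  (split on b) = z^2 - 2
apply: trace(a b a b a b) = trace(a b) trace(a b a b) - trace(a^-1 b^-1)  (split on a) = z^3 - 3*z
apply: trace(b a b) = trace(b) trace(a b) - trace(a)  (reduce the b square) = y*z - x
trace(a b a b a) = trace(a) trace(b a b a) - trace(b a b)  (reduce the a square) = x*z^2 - y*z - x
trace(b a b^2 a b a) = trace(b) trace(a b a b a b) - trace(a b a b a)  (reduce the b square) = y*z^3 - x*z^2 - 2*y*z + x
trace(a b a) = trace(a) trace(b a) - trace(b)  (reduce the a square) = x*z - y
use: trace(b^2 a b a) = trace(b) trace(a b a b) - trace(a b a)  (reduce the b square) = y*z^2 - x*z - y
trace(b^2 a b) = trace(b) trace(b a b) - trace(b a)  (reduce the b square) = y^2*z - x*y - z
apply: trace(a b^2 a b a) = trace(a) trace(b^2 a b a) - trace(b^2 a b)  (reduce the a square) = x*y*z^2 - x^2*z - y^2*z + z
apply: trace(b^2 a b^2 a b a) = trace(b) trace(a b^2 a b a b) - trace(a b^2 a b a)  (reduce the b square) = y^2*z^3 - 2*x*y*z^2 + x^2*z - y^2*z + x*y - z
trace(a b^3 a b) = trace(b) trace(a b a b^2) - trace(a b a b)  (reduce the b square) = y^2*z^2 - x*y*z - y^2 - z^2 + 2
apply: trace(b^2) = trace(b) trace(b) - trace(1)  (reduce the b square) = y^2 - 2
use: trace(b^3) = trace(b) trace(b^2) - trace(b)  (reduce the b square) = y^3 - 3*y
trace(a b^3 a) = trace(a) trace(b^3 a) - trace(b^3)  (reduce the a square) = x*y^2*z - x^2*y - y^3 - x*z + 3*y
use: trace(b^2 a b^2 a b) = trace(b) trace(a b^3 a b) - trace(a b^3 a)  (reduce the b square) = y^3*z^2 - 2*x*y^2*z + x^2*y - y*z^2 + x*z - y
trace(b a b^2 a b a^2 b) = trace(a) trace(b^2 a b^2 a b a) - trace(b^2 a b^2 a b)  (reduce the a square) = x*y^2*z^3 - 2*x^2*y*z^2 - y^3*z^2 + x^3*z + x*y^2*z + y*z^2 - 2*x*z + y
trace(a b a b a b a b) = trace(a b a b) trace(a b a b) - trace(1)  (split on a) = z^4 - 4*z^2 + 2
trace(a b a b a b a) = trace(a) trace(b a b a b a) - trace(b a b a b)  (reduce the a square) = x*z^3 - y*z^2 - 2*x*z + y
trace(b a b a b^2 a b a) = trace(b) trace(a b a b a b a b) - trace(a b a b a b a)  (reduce the b square) = y*z^4 - x*z^3 - 3*y*z^2 + 2*x*z + y
use: trace(b a b^2 a b a^2 b a) = trace(a) trace(b a b a b^2 a b a) - trace(b a b a b^2 a b)  (reduce the a square) = x*y*z^4 - x^2*z^3 - y^2*z^3 - x*y*z^2 + x^2*z + y^2*z + z
apply: trace(a^-1 b a b^2 a b a^2 b) = trace(b a b^2 a b a^2 b) trace(a) - trace(b a b^2 a b a^2 b a)  (eliminate a^-1) = x^2*y^2*z^3 - 2*x^3*y*z^2 - x*y^3*z^2 - x*y*z^4 + x^4*z + x^2*y^2*z + x^2*z^3 + y^2*z^3 + 2*x*y*z^2 - 3*x^2*z - y^2*z + x*y - z
apply: trace(b a b^2 a b a^2 b^-1 a^-1) = trace(a^-1 b a b^2 a b a^2) trace(b) - trace(a^-1 b a b^2 a b a^2 b)  (eliminate b^-1) = -x^2*y^2*z^3 + 2*x^3*y*z^2 + x*y^3*z^2 + x*y*z^4 - x^4*z - x^2*y^2*z - x^2*z^3 - 3*x*y*z^2 + 3*x^2*z - y^2*z + z

-x^2*y^2*z^3 + 2*x^3*y*z^2 + x*y^3*z^2 + x*y*z^4 - x^4*z - x^2*y^2*z - x^2*z^3 - 3*x*y*z^2 + 3*x^2*z - y^2*z + z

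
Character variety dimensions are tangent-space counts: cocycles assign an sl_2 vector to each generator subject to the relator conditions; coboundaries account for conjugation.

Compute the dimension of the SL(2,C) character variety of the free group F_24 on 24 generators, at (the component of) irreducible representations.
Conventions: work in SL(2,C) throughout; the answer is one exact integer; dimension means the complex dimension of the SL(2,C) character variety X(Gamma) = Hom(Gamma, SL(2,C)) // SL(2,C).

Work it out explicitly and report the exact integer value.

69

Here Gamma is free of rank 24 — no relator constrains a cocycle.
A cocycle picks one sl_2 vector per generator freely, giving dim Z^1 = 3*24 = 72.
dim B^1 = 3: the coboundary map is injective because an irreducible image has centralizer 0 in sl_2.
Therefore dim X = 72 - 3 = 69.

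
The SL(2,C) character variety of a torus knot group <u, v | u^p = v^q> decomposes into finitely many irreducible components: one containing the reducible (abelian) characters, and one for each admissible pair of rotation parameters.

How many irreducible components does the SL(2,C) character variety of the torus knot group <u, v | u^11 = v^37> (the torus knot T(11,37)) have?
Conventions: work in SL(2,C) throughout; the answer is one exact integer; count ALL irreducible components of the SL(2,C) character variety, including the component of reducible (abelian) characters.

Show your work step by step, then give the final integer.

Gamma = < u, v | u^11 = v^37 > (torus knot T(11,37)); the central element u^11 = v^37 acts as +I or -I in any irreducible SL(2,C) representation.
On an irreducible component, tr(u) is locked at 2*cos(pi*alpha/11) for some alpha in 1..10, and tr(v) at 2*cos(pi*beta/37) for some beta in 1..36.
u^11 = (-1)^alpha I and v^37 = (-1)^beta I must agree, so alpha and beta have equal parity.
Enumerate parity-matched pairs: 5*18 odd-odd plus 5*18 even-even gives 180.
components with irreducible characters: 180; plus the single component of reducible (abelian) characters: total 181.

181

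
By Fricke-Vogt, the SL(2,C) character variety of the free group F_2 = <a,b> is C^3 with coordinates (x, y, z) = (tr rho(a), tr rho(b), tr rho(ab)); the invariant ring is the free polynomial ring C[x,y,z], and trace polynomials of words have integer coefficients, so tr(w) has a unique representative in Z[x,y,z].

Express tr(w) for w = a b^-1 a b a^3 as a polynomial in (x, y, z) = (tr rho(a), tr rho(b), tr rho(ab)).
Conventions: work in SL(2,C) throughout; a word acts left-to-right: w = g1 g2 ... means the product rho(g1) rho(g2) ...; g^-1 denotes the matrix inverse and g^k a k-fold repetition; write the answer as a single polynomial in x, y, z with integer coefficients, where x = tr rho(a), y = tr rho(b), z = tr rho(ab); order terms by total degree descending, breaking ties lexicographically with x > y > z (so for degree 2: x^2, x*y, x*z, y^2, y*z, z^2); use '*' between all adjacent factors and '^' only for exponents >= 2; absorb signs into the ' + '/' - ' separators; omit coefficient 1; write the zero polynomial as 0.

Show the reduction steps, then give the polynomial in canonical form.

tr(b a^2) = tr(a) * tr(b a) - tr(b)  (reduce the a square) = x*z - y
tr(a^2 b a) = tr(a) * tr(b a^2) - tr(b a)  (reduce the a square) = x^2*z - x*y - z
next, tr(a b a^3) = tr(a) * tr(a^2 b a) - tr(a^2 b)  (reduce the a square) = x^3*z - x^2*y - 2*x*z + y
tr(a b a^4) = tr(a) * tr(a b a^3) - tr(a b a^2)  (reduce the a square) = x^4*z - x^3*y - 3*x^2*z + 2*x*y + z
tr(b a b a) = tr(b a) * tr(b a) - tr(1)  (split on b) = z^2 - 2
tr(b a b) = tr(b) * tr(a b) - tr(a)  (reduce the b square) = y*z - x
and tr(a b a b a) = tr(a) * tr(b a b a) - tr(b a b)  (reduce the a square) = x*z^2 - y*z - x
tr(a b a b a^2) = tr(a) * tr(a b a b a) - tr(a b a b)  (reduce the a square) = x^2*z^2 - x*y*z - x^2 - z^2 + 2
and tr(a b a^4 b) = tr(a) * tr(a b a b a^2) - tr(a b a b a)  (reduce the a square) = x^3*z^2 - x^2*y*z - x^3 - 2*x*z^2 + y*z + 3*x
and tr(a b^-1 a b a^3) = tr(a b a^4) * tr(b) - tr(a b a^4 b)  (eliminate b^-1) = x^4*y*z - x^3*y^2 - x^3*z^2 - 2*x^2*y*z + x^3 + 2*x*y^2 + 2*x*z^2 - 3*x

x^4*y*z - x^3*y^2 - x^3*z^2 - 2*x^2*y*z + x^3 + 2*x*y^2 + 2*x*z^2 - 3*x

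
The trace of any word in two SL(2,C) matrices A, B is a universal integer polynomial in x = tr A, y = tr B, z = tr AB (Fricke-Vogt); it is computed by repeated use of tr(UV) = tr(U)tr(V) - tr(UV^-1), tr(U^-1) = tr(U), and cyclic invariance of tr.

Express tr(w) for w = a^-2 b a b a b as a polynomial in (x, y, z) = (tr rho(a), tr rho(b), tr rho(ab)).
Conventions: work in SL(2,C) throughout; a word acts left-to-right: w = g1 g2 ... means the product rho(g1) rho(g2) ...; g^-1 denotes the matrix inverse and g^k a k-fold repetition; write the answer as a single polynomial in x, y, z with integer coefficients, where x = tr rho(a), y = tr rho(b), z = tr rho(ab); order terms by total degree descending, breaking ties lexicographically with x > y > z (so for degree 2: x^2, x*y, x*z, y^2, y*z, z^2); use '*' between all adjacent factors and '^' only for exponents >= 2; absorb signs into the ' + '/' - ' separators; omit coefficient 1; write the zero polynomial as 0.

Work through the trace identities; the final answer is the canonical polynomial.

next, tr(a b a b) = tr(b a)*tr(b a) - tr(1) = z^2 - 2
next, tr(a b a) = tr(a)*tr(b a) - tr(b) = x*z - y
next, tr(b a b a b) = tr(b)*tr(a b a b) - tr(a b a) = y*z^2 - x*z - y
tr(b a b a b a) = tr(a b a b)*tr(a b) - tr(b a) = z^3 - 3*z
tr(b a b a b a^-1) = tr(b a b a b)*tr(a) - tr(b a b a b a) = x*y*z^2 - x^2*z - z^3 - x*y + 3*z
tr(a^-2 b a b a b) = tr(b a b a b a^-1)*tr(a) - tr(b a b a b) = x^2*y*z^2 - x^3*z - x*z^3 - x^2*y - y*z^2 + 4*x*z + y

x^2*y*z^2 - x^3*z - x*z^3 - x^2*y - y*z^2 + 4*x*z + y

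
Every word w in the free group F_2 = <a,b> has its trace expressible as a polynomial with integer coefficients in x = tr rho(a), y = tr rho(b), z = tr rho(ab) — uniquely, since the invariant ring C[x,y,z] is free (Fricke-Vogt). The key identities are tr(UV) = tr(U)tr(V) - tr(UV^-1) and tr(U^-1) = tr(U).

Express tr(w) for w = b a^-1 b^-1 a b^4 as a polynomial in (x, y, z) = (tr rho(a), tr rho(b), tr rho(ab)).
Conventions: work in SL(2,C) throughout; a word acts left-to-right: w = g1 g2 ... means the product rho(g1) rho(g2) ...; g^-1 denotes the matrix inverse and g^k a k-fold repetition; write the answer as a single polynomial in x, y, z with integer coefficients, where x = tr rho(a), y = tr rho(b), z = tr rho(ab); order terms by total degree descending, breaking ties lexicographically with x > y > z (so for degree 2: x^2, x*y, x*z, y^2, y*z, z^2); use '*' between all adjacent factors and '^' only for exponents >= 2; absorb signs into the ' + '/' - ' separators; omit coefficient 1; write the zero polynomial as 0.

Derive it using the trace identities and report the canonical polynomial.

trace(b^2) = trace(b)*trace(b) - trace(1)   [square of b] = y^2 - 2
and trace(b^3) = trace(b)*trace(b^2) - trace(b)   [square of b] = y^3 - 3*y
next, trace(b^4) = trace(b)*trace(b^3) - trace(b^2)   [square of b] = y^4 - 4*y^2 + 2
next, trace(b^5) = trace(b)*trace(b^4) - trace(b^3)   [square of b] = y^5 - 5*y^3 + 5*y
trace(a b^2) = trace(b)*trace(a b) - trace(a)   [square of b] = y*z - x
next, trace(b a b^2) = trace(b)*trace(a b^2) - trace(a b)   [square of b] = y^2*z - x*y - z
next, trace(b a b^3) = trace(b)*trace(b a b^2) - trace(b a b)   [square of b] = y^3*z - x*y^2 - 2*y*z + x
trace(b^3 a b^2) = trace(b)*trace(b a b^3) - trace(b a b^2)   [square of b] = y^4*z - x*y^3 - 3*y^2*z + 2*x*y + z
trace(b a b^5) = trace(b)*trace(b^3 a b^2) - trace(b^3 a b)   [square of b] = y^5*z - x*y^4 - 4*y^3*z + 3*x*y^2 + 3*y*z - x
trace(a b a b) = trace(b a)*trace(b a) - trace(1)   [split at a repeated b] = z^2 - 2
and trace(a b a) = trace(a)*trace(b a) - trace(b)   [square of a] = x*z - y
and trace(b a b a b) = trace(b)*trace(a b a b) - trace(a b a)   [square of b] = y*z^2 - x*z - y
and trace(b^2 a b a b) = trace(b)*trace(b a b a b) - trace(b a b a)   [square of b] = y^2*z^2 - x*y*z - y^2 - z^2 + 2
and trace(b^2 a b a b^2) = trace(b)*trace(b^2 a b a b) - trace(b^2 a b a)   [square of b] = y^3*z^2 - x*y^2*z - y^3 - 2*y*z^2 + x*z + 3*y
trace(b a b^5 a) = trace(b)*trace(b^2 a b a b^2) - trace(b^2 a b a b)   [square of b] = y^4*z^2 - x*y^3*z - y^4 - 3*y^2*z^2 + 2*x*y*z + 4*y^2 + z^2 - 2
next, trace(a b^5 a^-1 b) = trace(b a b^5)*trace(a) - trace(b a b^5 a)   [inverse elimination on a] = x*y^5*z - x^2*y^4 - y^4*z^2 - 3*x*y^3*z + 3*x^2*y^2 + y^4 + 3*y^2*z^2 + x*y*z - x^2 - 4*y^2 - z^2 + 2
trace(b a^-1 b^-1 a b^4) = trace(a b^5 a^-1)*trace(b) - trace(a b^5 a^-1 b)   [inverse elimination on b] = -x*y^5*z + x^2*y^4 + y^6 + y^4*z^2 + 3*x*y^3*z - 3*x^2*y^2 - 6*y^4 - 3*y^2*z^2 - x*y*z + x^2 + 9*y^2 + z^2 - 2

-x*y^5*z + x^2*y^4 + y^6 + y^4*z^2 + 3*x*y^3*z - 3*x^2*y^2 - 6*y^4 - 3*y^2*z^2 - x*y*z + x^2 + 9*y^2 + z^2 - 2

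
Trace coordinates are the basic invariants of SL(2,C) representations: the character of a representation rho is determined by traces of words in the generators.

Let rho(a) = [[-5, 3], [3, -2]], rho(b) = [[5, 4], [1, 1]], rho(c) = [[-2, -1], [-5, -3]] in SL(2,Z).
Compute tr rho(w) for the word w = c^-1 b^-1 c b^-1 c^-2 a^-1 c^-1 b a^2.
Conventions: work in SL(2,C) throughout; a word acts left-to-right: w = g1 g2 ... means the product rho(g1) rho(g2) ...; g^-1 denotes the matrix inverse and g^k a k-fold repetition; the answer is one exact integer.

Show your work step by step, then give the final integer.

rho(c^-1) = [[-3, 1], [5, -2]]
... * rho(b^-1) = [[1, -4], [-1, 5]]  ->  [[-4, 17], [7, -30]]
... * rho(c) = [[-2, -1], [-5, -3]]  ->  [[-77, -47], [136, 83]]
... * rho(b^-1) = [[1, -4], [-1, 5]]  ->  [[-30, 73], [53, -129]]
... * rho(c^-1) = [[-3, 1], [5, -2]]  ->  [[455, -176], [-804, 311]]
... * rho(c^-1) = [[-3, 1], [5, -2]]  ->  [[-2245, 807], [3967, -1426]]
... * rho(a^-1) = [[-2, -3], [-3, -5]]  ->  [[2069, 2700], [-3656, -4771]]
... * rho(c^-1) = [[-3, 1], [5, -2]]  ->  [[7293, -3331], [-12887, 5886]]
... * rho(b) = [[5, 4], [1, 1]]  ->  [[33134, 25841], [-58549, -45662]]
... * rho(a) = [[-5, 3], [3, -2]]  ->  [[-88147, 47720], [155759, -84323]]
... * rho(a) = [[-5, 3], [3, -2]]  ->  [[583895, -359881], [-1031764, 635923]]
tr = 583895 + 635923 = 1219818

1219818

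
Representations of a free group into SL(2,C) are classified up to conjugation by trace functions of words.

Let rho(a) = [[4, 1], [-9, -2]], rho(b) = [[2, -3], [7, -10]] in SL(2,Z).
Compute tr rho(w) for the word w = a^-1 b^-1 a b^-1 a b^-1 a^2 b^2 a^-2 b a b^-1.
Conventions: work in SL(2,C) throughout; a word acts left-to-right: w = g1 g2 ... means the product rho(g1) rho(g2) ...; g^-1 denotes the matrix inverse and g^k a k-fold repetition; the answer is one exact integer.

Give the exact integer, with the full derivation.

rho(a^-1) = [[-2, -1], [9, 4]]
... * rho(b^-1) = [[-10, 3], [-7, 2]]  ->  [[27, -8], [-118, 35]]
... * rho(a) = [[4, 1], [-9, -2]]  ->  [[180, 43], [-787, -188]]
... * rho(b^-1) = [[-10, 3], [-7, 2]]  ->  [[-2101, 626], [9186, -2737]]
... * rho(a) = [[4, 1], [-9, -2]]  ->  [[-14038, -3353], [61377, 14660]]
... * rho(b^-1) = [[-10, 3], [-7, 2]]  ->  [[163851, -48820], [-716390, 213451]]
... * rho(a) = [[4, 1], [-9, -2]]  ->  [[1094784, 261491], [-4786619, -1143292]]
... * rho(a) = [[4, 1], [-9, -2]]  ->  [[2025717, 571802], [-8856848, -2500035]]
... * rho(b) = [[2, -3], [7, -10]]  ->  [[8054048, -11795171], [-35213941, 51570894]]
... * rho(b) = [[2, -3], [7, -10]]  ->  [[-66458101, 93789566], [290568376, -410067117]]
... * rho(a^-1) = [[-2, -1], [9, 4]]  ->  [[977022296, 441616365], [-4271740805, -1930836844]]
... * rho(a^-1) = [[-2, -1], [9, 4]]  ->  [[2020502693, 789443164], [-8834049986, -3451606571]]
... * rho(b) = [[2, -3], [7, -10]]  ->  [[9567107534, -13955939719], [-41829345969, 61018215668]]
... * rho(a) = [[4, 1], [-9, -2]]  ->  [[163871887607, 37478986972], [-716481324888, -163865777305]]
... * rho(b^-1) = [[-10, 3], [-7, 2]]  ->  [[-1901071784874, 566573636765], [8311873690015, -2477175529274]]
tr = -1901071784874 + -2477175529274 = -4378247314148

-4378247314148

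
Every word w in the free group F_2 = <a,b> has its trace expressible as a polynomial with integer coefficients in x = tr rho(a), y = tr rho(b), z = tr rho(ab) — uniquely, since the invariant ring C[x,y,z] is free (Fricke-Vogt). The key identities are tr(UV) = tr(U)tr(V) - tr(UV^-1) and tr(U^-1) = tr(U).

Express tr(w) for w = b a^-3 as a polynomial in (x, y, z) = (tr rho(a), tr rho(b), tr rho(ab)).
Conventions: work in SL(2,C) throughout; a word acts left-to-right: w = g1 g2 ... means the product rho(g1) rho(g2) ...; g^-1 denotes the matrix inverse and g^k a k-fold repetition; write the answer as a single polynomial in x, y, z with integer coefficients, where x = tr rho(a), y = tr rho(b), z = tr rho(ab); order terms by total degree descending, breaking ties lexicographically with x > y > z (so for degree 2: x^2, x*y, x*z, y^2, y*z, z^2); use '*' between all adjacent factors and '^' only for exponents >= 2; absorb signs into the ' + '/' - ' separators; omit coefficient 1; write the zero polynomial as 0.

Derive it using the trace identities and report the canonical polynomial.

x^3*y - x^2*z - 2*x*y + z

tr(a^-1 b) = tr(b) * tr(a) - tr(b a) = x*y - z
so tr(b a^-2) = tr(a^-1 b) * tr(a) - tr(a^-1 b a) = x^2*y - x*z - y
so tr(b a^-3) = tr(b a^-2) * tr(a) - tr(b a^-1) = x^3*y - x^2*z - 2*x*y + z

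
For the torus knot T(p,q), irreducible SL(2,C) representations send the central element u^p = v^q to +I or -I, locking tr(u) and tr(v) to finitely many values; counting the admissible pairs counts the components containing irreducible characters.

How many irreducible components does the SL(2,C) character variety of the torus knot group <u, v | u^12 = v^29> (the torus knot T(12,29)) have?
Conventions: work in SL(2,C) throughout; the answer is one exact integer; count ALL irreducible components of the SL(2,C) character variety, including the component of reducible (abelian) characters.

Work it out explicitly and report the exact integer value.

155

For T(12,29): irreducibility forces the central element u^12 = v^29 to one of +I, -I.
On an irreducible component, tr(u) is locked at 2*cos(pi*alpha/12) for some alpha in 1..11, and tr(v) at 2*cos(pi*beta/29) for some beta in 1..28.
Consistency of u^12 = (-1)^alpha I with v^29 = (-1)^beta I forces alpha = beta (mod 2).
count pairs: odd alpha (6 choices) x odd beta (14), plus even alpha (5) x even beta (14): 6*14 + 5*14 = 154.
components with irreducible characters: 154; plus the single component of reducible (abelian) characters: total 155.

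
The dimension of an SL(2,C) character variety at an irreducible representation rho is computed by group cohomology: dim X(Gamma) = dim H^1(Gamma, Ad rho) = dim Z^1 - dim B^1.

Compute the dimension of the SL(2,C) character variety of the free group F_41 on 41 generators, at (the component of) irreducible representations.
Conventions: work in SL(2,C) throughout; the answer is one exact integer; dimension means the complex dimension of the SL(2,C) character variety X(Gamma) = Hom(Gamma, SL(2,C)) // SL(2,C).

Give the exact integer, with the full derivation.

120

Gamma = F_41 has 41 generators and no relators.
So Z^1 = (sl_2)^41 in full: dim Z^1 = 123.
At an irreducible rho the centralizer of the image in sl_2 is 0, so the coboundary map sl_2 -> Z^1 is injective: dim B^1 = 3.
dim H^1 = 123 - 3 = 120, which is dim X.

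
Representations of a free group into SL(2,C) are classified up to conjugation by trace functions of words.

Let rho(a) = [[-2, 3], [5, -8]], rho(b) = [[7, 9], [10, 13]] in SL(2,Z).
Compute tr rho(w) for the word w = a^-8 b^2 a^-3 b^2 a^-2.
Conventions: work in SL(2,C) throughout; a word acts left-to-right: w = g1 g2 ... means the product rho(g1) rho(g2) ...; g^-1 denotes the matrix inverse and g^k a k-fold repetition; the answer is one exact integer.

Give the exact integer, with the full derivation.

-871492005647946850

rho(a^-1) = [[-8, -3], [-5, -2]]
... * rho(a^-1) = [[-8, -3], [-5, -2]]  ->  [[79, 30], [50, 19]]
... * rho(a^-1) = [[-8, -3], [-5, -2]]  ->  [[-782, -297], [-495, -188]]
... * rho(a^-1) = [[-8, -3], [-5, -2]]  ->  [[7741, 2940], [4900, 1861]]
... * rho(a^-1) = [[-8, -3], [-5, -2]]  ->  [[-76628, -29103], [-48505, -18422]]
... * rho(a^-1) = [[-8, -3], [-5, -2]]  ->  [[758539, 288090], [480150, 182359]]
... * rho(a^-1) = [[-8, -3], [-5, -2]]  ->  [[-7508762, -2851797], [-4752995, -1805168]]
... * rho(a^-1) = [[-8, -3], [-5, -2]]  ->  [[74329081, 28229880], [47049800, 17869321]]
... * rho(b) = [[7, 9], [10, 13]]  ->  [[802602367, 1035950169], [508041810, 655749373]]
... * rho(b) = [[7, 9], [10, 13]]  ->  [[15977718259, 20690773500], [10113786400, 13097118139]]
... * rho(a^-1) = [[-8, -3], [-5, -2]]  ->  [[-231275613572, -89314701777], [-146395881895, -56535595478]]
... * rho(a^-1) = [[-8, -3], [-5, -2]]  ->  [[2296778417461, 872456244270], [1453845032550, 552258836641]]
... * rho(a^-1) = [[-8, -3], [-5, -2]]  ->  [[-22736508561038, -8635247740923], [-14392054443605, -5466052770932]]
... * rho(b) = [[7, 9], [10, 13]]  ->  [[-245508037336496, -316886797681341], [-155404908814555, -200587176014561]]
... * rho(b) = [[7, 9], [10, 13]]  ->  [[-4887424238168882, -6329100705885897], [-3093706121847495, -4006277467520288]]
... * rho(a^-1) = [[-8, -3], [-5, -2]]  ->  [[70744897434780541, 27320474126278440], [44781036312381400, 17293673300583061]]
... * rho(a^-1) = [[-8, -3], [-5, -2]]  ->  [[-702561550109636528, -266875640556898503], [-444716657001966505, -168930455538310322]]
tr = -702561550109636528 + -168930455538310322 = -871492005647946850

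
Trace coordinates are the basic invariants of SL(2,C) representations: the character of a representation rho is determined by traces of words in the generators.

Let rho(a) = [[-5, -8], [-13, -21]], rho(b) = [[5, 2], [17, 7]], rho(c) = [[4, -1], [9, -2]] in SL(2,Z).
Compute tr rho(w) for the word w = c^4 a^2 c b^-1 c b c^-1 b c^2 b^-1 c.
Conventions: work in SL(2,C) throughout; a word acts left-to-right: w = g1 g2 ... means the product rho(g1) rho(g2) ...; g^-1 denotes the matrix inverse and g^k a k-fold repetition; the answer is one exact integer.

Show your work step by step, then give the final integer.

rho(c) = [[4, -1], [9, -2]]
... * rho(c) = [[4, -1], [9, -2]]  ->  [[7, -2], [18, -5]]
... * rho(c) = [[4, -1], [9, -2]]  ->  [[10, -3], [27, -8]]
... * rho(c) = [[4, -1], [9, -2]]  ->  [[13, -4], [36, -11]]
... * rho(a) = [[-5, -8], [-13, -21]]  ->  [[-13, -20], [-37, -57]]
... * rho(a) = [[-5, -8], [-13, -21]]  ->  [[325, 524], [926, 1493]]
... * rho(c) = [[4, -1], [9, -2]]  ->  [[6016, -1373], [17141, -3912]]
... * rho(b^-1) = [[7, -2], [-17, 5]]  ->  [[65453, -18897], [186491, -53842]]
... * rho(c) = [[4, -1], [9, -2]]  ->  [[91739, -27659], [261386, -78807]]
... * rho(b) = [[5, 2], [17, 7]]  ->  [[-11508, -10135], [-32789, -28877]]
... * rho(c^-1) = [[-2, 1], [-9, 4]]  ->  [[114231, -52048], [325471, -148297]]
... * rho(b) = [[5, 2], [17, 7]]  ->  [[-313661, -135874], [-893694, -387137]]
... * rho(c) = [[4, -1], [9, -2]]  ->  [[-2477510, 585409], [-7059009, 1667968]]
... * rho(c) = [[4, -1], [9, -2]]  ->  [[-4641359, 1306692], [-13224324, 3723073]]
... * rho(b^-1) = [[7, -2], [-17, 5]]  ->  [[-54703277, 15816178], [-155862509, 45064013]]
... * rho(c) = [[4, -1], [9, -2]]  ->  [[-76467506, 23070921], [-217873919, 65734483]]
tr = -76467506 + 65734483 = -10733023

-10733023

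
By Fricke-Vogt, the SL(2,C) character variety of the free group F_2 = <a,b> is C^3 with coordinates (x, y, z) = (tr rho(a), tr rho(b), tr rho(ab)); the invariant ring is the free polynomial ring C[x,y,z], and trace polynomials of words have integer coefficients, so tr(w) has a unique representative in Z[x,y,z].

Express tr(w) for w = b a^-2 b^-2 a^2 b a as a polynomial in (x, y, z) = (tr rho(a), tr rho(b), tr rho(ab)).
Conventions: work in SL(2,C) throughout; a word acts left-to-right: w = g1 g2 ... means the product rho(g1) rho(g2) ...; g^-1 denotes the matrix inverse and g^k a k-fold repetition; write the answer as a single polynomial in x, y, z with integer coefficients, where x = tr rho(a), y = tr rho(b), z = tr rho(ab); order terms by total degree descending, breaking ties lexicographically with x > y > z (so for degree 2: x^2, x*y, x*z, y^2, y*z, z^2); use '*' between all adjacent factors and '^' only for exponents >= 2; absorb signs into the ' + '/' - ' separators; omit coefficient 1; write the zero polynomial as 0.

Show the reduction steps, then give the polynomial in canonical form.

use: tr(a b a b) = tr(b a) tr(b a) - tr(1) = z^2 - 2
use: tr(b a b) = tr(b) tr(a b) - tr(a) = y*z - x
tr(a^2 b a b) = tr(a) tr(b a b a) - tr(b a b) = x*z^2 - y*z - x
use: tr(a b a) = tr(a) tr(b a) - tr(b) = x*z - y
use: tr(a^2 b a) = tr(a) tr(a b a) - tr(a b) = x^2*z - x*y - z
apply: tr(b a^2 b a b) = tr(b) tr(a^2 b a b) - tr(a^2 b a) = x*y*z^2 - x^2*z - y^2*z + z
use: tr(b a b a b a) = tr(b a) tr(b a b a) - tr(b^-1 a^-1) = z^3 - 3*z
apply: tr(b a b a b) = tr(b) tr(a b a b) - tr(a b a) = y*z^2 - x*z - y
tr(b a^2 b a b a) = tr(a) tr(b a b a b a) - tr(b a b a b) = x*z^3 - y*z^2 - 2*x*z + y
tr(a^2 b a b a^-1 b) = tr(b a^2 b a b) tr(a) - tr(b a^2 b a b a) = x^2*y*z^2 - x^3*z - x*y^2*z - x*z^3 + y*z^2 + 3*x*z - y
apply: tr(b^-1 a^2 b a b a^-1) = tr(a^2 b a b a^-1) tr(b) - tr(a^2 b a b a^-1 b) = -x^2*y*z^2 + x^3*z + x*y^2*z + x*z^3 - 3*x*z - y
tr(b^-2 a^2 b a b a^-1) = tr(b^-1 a^2 b a b a^-1) tr(b) - tr(b^-1 a^2 b a b a^-1 b) = -x^2*y^2*z^2 + x^3*y*z + x*y^3*z + x*y*z^3 - 3*x*y*z - y^2 - z^2 + 2
tr(b^-1 a^2 b a) = tr(a^2 b a) tr(b) - tr(a^2 b a b) = x^2*y*z - x*y^2 - x*z^2 + x
tr(b a^-2 b^-2 a^2 b a) = tr(b^-2 a^2 b a b a^-1) tr(a) - tr(b^-2 a^2 b a b) = -x^3*y^2*z^2 + x^4*y*z + x^2*y^3*z + x^2*y*z^3 - 4*x^2*y*z + x

-x^3*y^2*z^2 + x^4*y*z + x^2*y^3*z + x^2*y*z^3 - 4*x^2*y*z + x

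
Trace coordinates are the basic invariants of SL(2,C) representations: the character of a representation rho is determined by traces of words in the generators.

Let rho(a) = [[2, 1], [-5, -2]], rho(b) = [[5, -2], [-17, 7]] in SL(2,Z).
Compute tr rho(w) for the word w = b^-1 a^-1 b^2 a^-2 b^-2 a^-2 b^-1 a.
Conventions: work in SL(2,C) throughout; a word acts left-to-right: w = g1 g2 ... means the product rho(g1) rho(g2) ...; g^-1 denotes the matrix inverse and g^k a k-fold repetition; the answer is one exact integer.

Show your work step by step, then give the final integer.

rho(b^-1) = [[7, 2], [17, 5]]
... * rho(a^-1) = [[-2, -1], [5, 2]]  ->  [[-4, -3], [-9, -7]]
... * rho(b) = [[5, -2], [-17, 7]]  ->  [[31, -13], [74, -31]]
... * rho(b) = [[5, -2], [-17, 7]]  ->  [[376, -153], [897, -365]]
... * rho(a^-1) = [[-2, -1], [5, 2]]  ->  [[-1517, -682], [-3619, -1627]]
... * rho(a^-1) = [[-2, -1], [5, 2]]  ->  [[-376, 153], [-897, 365]]
... * rho(b^-1) = [[7, 2], [17, 5]]  ->  [[-31, 13], [-74, 31]]
... * rho(b^-1) = [[7, 2], [17, 5]]  ->  [[4, 3], [9, 7]]
... * rho(a^-1) = [[-2, -1], [5, 2]]  ->  [[7, 2], [17, 5]]
... * rho(a^-1) = [[-2, -1], [5, 2]]  ->  [[-4, -3], [-9, -7]]
... * rho(b^-1) = [[7, 2], [17, 5]]  ->  [[-79, -23], [-182, -53]]
... * rho(a) = [[2, 1], [-5, -2]]  ->  [[-43, -33], [-99, -76]]
tr = -43 + -76 = -119

-119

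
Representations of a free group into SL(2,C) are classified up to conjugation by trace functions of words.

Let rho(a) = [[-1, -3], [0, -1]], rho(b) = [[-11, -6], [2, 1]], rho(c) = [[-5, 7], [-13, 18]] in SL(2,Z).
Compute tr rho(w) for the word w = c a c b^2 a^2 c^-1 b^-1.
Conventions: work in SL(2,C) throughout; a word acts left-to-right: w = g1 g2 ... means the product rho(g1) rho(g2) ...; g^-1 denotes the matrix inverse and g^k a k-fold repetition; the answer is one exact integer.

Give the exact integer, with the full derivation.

-52041890

rho(c) = [[-5, 7], [-13, 18]]
... * rho(a) = [[-1, -3], [0, -1]]  ->  [[5, 8], [13, 21]]
... * rho(c) = [[-5, 7], [-13, 18]]  ->  [[-129, 179], [-338, 469]]
... * rho(b) = [[-11, -6], [2, 1]]  ->  [[1777, 953], [4656, 2497]]
... * rho(b) = [[-11, -6], [2, 1]]  ->  [[-17641, -9709], [-46222, -25439]]
... * rho(a) = [[-1, -3], [0, -1]]  ->  [[17641, 62632], [46222, 164105]]
... * rho(a) = [[-1, -3], [0, -1]]  ->  [[-17641, -115555], [-46222, -302771]]
... * rho(c^-1) = [[18, -7], [13, -5]]  ->  [[-1819753, 701262], [-4768019, 1837409]]
... * rho(b^-1) = [[1, 6], [-2, -11]]  ->  [[-3222277, -18632400], [-8442837, -48819613]]
tr = -3222277 + -48819613 = -52041890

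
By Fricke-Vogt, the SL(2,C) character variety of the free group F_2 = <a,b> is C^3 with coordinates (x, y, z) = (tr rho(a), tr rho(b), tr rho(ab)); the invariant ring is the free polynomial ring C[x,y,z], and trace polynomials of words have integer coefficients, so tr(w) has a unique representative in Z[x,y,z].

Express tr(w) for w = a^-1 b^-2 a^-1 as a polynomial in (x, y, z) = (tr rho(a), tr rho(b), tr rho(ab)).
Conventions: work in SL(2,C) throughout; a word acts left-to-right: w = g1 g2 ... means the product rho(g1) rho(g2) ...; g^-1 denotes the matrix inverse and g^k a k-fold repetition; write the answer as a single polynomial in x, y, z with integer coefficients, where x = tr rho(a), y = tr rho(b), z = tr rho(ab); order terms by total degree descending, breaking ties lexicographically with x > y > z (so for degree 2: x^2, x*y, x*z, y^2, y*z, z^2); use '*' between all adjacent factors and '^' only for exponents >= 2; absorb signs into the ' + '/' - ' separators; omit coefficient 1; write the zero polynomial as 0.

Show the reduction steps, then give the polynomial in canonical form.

x*y*z - x^2 - y^2 + 2

and tr(b^-1) = tr(b) = y
next, tr(b^-1 a) = tr(a) * tr(b) - tr(a b) = x*y - z
tr(b^-1 a^-1) = tr(b^-1) * tr(a) - tr(b^-1 a) = z
and tr(a^-1 b^-2) = tr(b^-1 a^-1) * tr(b) - tr(b^-1 a^-1 b) = y*z - x
next, tr(b^-2) = tr(b^-1) * tr(b) - tr(1) = y^2 - 2
tr(a^-1 b^-2 a^-1) = tr(a^-1 b^-2) * tr(a) - tr(a^-1 b^-2 a) = x*y*z - x^2 - y^2 + 2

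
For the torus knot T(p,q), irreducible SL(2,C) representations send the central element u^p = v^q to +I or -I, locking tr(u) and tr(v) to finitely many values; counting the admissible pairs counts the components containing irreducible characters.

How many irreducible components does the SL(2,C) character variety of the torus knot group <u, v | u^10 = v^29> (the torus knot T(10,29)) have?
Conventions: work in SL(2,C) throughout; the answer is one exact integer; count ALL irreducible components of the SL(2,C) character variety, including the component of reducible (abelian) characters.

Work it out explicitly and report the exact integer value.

127

Gamma = < u, v | u^10 = v^29 > (torus knot T(10,29)); the central element u^10 = v^29 acts as +I or -I in any irreducible SL(2,C) representation.
So on each irreducible component the traces are pinned: tr(u) = 2*cos(pi*alpha/10) with 1 <= alpha <= 9, tr(v) = 2*cos(pi*beta/29) with 1 <= beta <= 28.
Consistency of u^10 = (-1)^alpha I with v^29 = (-1)^beta I forces alpha = beta (mod 2).
Enumerate parity-matched pairs: 5*14 odd-odd plus 4*14 even-even gives 126.
Total: 126 irreducible-character components + 1 reducible (abelian) component = 127.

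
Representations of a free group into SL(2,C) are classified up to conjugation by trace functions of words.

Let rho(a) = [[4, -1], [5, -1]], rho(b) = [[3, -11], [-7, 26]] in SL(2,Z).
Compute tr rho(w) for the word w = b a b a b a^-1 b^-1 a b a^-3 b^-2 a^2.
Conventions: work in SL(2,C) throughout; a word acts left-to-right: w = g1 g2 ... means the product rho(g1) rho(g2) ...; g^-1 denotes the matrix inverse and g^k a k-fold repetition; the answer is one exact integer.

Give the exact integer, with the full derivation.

rho(b) = [[3, -11], [-7, 26]]
... * rho(a) = [[4, -1], [5, -1]]  ->  [[-43, 8], [102, -19]]
... * rho(b) = [[3, -11], [-7, 26]]  ->  [[-185, 681], [439, -1616]]
... * rho(a) = [[4, -1], [5, -1]]  ->  [[2665, -496], [-6324, 1177]]
... * rho(b) = [[3, -11], [-7, 26]]  ->  [[11467, -42211], [-27211, 100166]]
... * rho(a^-1) = [[-1, 1], [-5, 4]]  ->  [[199588, -157377], [-473619, 373453]]
... * rho(b^-1) = [[26, 11], [7, 3]]  ->  [[4087649, 1723337], [-9699923, -4089450]]
... * rho(a) = [[4, -1], [5, -1]]  ->  [[24967281, -5810986], [-59246942, 13789373]]
... * rho(b) = [[3, -11], [-7, 26]]  ->  [[115578745, -425725727], [-274266437, 1010240060]]
... * rho(a^-1) = [[-1, 1], [-5, 4]]  ->  [[2013049890, -1587324163], [-4776933863, 3766693803]]
... * rho(a^-1) = [[-1, 1], [-5, 4]]  ->  [[5923570925, -4336246762], [-14056535152, 10289841349]]
... * rho(a^-1) = [[-1, 1], [-5, 4]]  ->  [[15757662885, -11421416123], [-37392671593, 27102830244]]
... * rho(b^-1) = [[26, 11], [7, 3]]  ->  [[329749322149, 139070043366], [-782489649710, -330010896791]]
... * rho(b^-1) = [[26, 11], [7, 3]]  ->  [[9546972679436, 4044452673737], [-22654807169997, -9597418837183]]
... * rho(a) = [[4, -1], [5, -1]]  ->  [[58410154086429, -13591425353173], [-138606322865903, 32252226007180]]
... * rho(a) = [[4, -1], [5, -1]]  ->  [[165683489579851, -44818728733256], [-393164161427712, 106354096858723]]
tr = 165683489579851 + 106354096858723 = 272037586438574

272037586438574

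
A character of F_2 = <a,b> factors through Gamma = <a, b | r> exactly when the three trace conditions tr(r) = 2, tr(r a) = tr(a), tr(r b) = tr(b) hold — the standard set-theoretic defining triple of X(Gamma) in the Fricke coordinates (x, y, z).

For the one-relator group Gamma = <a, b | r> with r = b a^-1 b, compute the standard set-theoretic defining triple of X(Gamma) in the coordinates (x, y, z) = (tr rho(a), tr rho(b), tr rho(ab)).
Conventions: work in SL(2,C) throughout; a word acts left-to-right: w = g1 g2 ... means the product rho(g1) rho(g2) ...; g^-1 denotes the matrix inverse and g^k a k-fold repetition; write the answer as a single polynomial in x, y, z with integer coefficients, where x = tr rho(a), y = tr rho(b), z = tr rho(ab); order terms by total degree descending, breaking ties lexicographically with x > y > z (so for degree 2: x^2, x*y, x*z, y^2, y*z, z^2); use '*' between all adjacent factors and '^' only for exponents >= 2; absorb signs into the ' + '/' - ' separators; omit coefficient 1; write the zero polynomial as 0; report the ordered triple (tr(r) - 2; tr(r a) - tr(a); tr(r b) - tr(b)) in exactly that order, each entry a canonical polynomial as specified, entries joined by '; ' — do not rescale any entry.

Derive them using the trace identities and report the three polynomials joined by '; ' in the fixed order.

x*y^2 - y*z - x - 2; x*y*z - x^2 - z^2 - x + 2; x*y^3 - y^2*z - 2*x*y - y + z

tr(b^2) = tr(b) * tr(b) - tr(1)   [square of b] = y^2 - 2
tr(b^2 a) = tr(b) * tr(a b) - tr(a)   [square of b] = y*z - x
tr(b a^-1 b) = tr(b^2) * tr(a) - tr(b^2 a)   [inverse elimination on a] = x*y^2 - y*z - x
tr(b a b a) = tr(b a) * tr(b a) - tr(1)  (split on b) = z^2 - 2
tr(b a^-1 b a) = tr(b a b) * tr(a) - tr(b a b a)  (eliminate a^-1) = x*y*z - x^2 - z^2 + 2
tr(b^3) = tr(b) * tr(b^2) - tr(b) = y^3 - 3*y
tr(b^3 a) = tr(b) * tr(a b^2) - tr(a b) = y^2*z - x*y - z
tr(b a^-1 b^2) = tr(b^3) * tr(a) - tr(b^3 a) = x*y^3 - y^2*z - 2*x*y + z
assemble the triple (tr(r) - 2; tr(r a) - x; tr(r b) - y)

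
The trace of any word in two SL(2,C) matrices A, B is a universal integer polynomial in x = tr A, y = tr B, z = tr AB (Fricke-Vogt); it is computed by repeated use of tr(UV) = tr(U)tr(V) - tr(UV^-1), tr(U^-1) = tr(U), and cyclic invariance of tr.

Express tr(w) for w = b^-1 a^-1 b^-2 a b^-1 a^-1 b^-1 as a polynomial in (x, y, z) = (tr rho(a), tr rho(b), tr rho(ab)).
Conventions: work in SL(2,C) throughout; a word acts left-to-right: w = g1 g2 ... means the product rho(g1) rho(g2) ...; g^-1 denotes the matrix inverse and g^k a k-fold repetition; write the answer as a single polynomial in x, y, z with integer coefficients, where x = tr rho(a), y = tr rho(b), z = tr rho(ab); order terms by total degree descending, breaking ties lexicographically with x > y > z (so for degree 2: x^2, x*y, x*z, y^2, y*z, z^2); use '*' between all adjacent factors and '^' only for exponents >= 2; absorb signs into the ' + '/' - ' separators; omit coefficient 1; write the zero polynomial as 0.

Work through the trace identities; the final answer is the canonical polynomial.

x*y^3*z^2 - 2*x^2*y^2*z - y^2*z^3 + x^3*y + x*y*z^2 + y^2*z - 2*x*y + z

tr(b^-1) = tr(b) = y
apply: tr(b^-1 a) = tr(a) tr(b) - tr(a b)  (eliminate b^-1) = x*y - z
apply: tr(b^-1 a^-1) = tr(b^-1) tr(a) - tr(b^-1 a)  (eliminate a^-1) = z
use: tr(b^-1 a^-1 b^-1) = tr(b^-1 a^-1) tr(b) - tr(b^-1 a^-1 b)  (eliminate b^-1) = y*z - x
tr(a b a) = tr(a) tr(b a) - tr(b)  (reduce the a square) = x*z - y
tr(a b a b) = tr(a b) tr(a b) - tr(1)  (split on a) = z^2 - 2
tr(b^-1 a b a) = tr(a b a) tr(b) - tr(a b a b)  (eliminate b^-1) = x*y*z - y^2 - z^2 + 2
apply: tr(b a b^-2 a) = tr(b^-1 a b a) tr(b) - tr(b^-1 a b a b)  (eliminate b^-1) = x*y^2*z - y^3 - y*z^2 - x*z + 3*y
apply: tr(b^-1 a^-1 b a b^-1) = tr(b a b^-2) tr(a) - tr(b a b^-2 a)  (eliminate a^-1) = -x*y^2*z + x^2*y + y^3 + y*z^2 - 3*y
tr(a^2) = tr(a) tr(a) - tr(1)  (reduce the a square) = x^2 - 2
tr(a b^-1 a) = tr(a^2) tr(b) - tr(a^2 b)  (eliminate b^-1) = x^2*y - x*z - y
tr(a b a^2) = tr(a) tr(a b a) - tr(a b)  (reduce the a square) = x^2*z - x*y - z
tr(a b a^2 b) = tr(a) tr(b a b a) - tr(b a b)  (reduce the a square) = x*z^2 - y*z - x
tr(a b^-1 a b a) = tr(a b a^2) tr(b) - tr(a b a^2 b)  (eliminate b^-1) = x^2*y*z - x*y^2 - x*z^2 + x
tr(a b a b a b) = tr(a b a b) tr(a b) - tr(b a)  (split on a) = z^3 - 3*z
tr(a b^-1 a b a b) = tr(a b a b a) tr(b) - tr(a b a b a b)  (eliminate b^-1) = x*y*z^2 - y^2*z - z^3 - x*y + 3*z
use: tr(b a b^-1 a b^-1 a) = tr(a b^-1 a b a) tr(b) - tr(a b^-1 a b a b)  (eliminate b^-1) = x^2*y^2*z - x*y^3 - 2*x*y*z^2 + y^2*z + z^3 + 2*x*y - 3*z
tr(b^-1 a^-1 b a b^-1 a) = tr(b a b^-1 a b^-1) tr(a) - tr(b a b^-1 a b^-1 a)  (eliminate a^-1) = -x^2*y^2*z + x^3*y + x*y^3 + 2*x*y*z^2 - x^2*z - y^2*z - z^3 - 3*x*y + 3*z
tr(a b^-1 a^-1 b^-1 a^-1 b) = tr(b^-1 a^-1 b a b^-1) tr(a) - tr(b^-1 a^-1 b a b^-1 a)  (eliminate a^-1) = -x*y*z^2 + x^2*z + y^2*z + z^3 - 3*z
tr(a b^-1 a^-1 b^-1 a^-1 b^-1) = tr(a b^-1 a^-1 b^-1 a^-1) tr(b) - tr(a b^-1 a^-1 b^-1 a^-1 b)  (eliminate b^-1) = x*y*z^2 - x^2*z - z^3 - x*y + 3*z
tr(a^-1 b^-2 a b^-1 a^-1 b^-1) = tr(a b^-1 a^-1 b^-1 a^-1 b^-1) tr(b) - tr(a b^-1 a^-1 b^-1 a^-1)  (eliminate b^-1) = x*y^2*z^2 - x^2*y*z - y*z^3 - x*y^2 + 2*y*z + x
apply: tr(a^-1 b a b) = tr(b a b) tr(a) - tr(b a b a)  (eliminate a^-1) = x*y*z - x^2 - z^2 + 2
tr(b a b^-1 a^-1) = tr(a^-1 b a) tr(b) - tr(a^-1 b a b)  (eliminate b^-1) = -x*y*z + x^2 + y^2 + z^2 - 2
tr(a b^-1 a^-2 b) = tr(b a b^-1 a^-1) tr(a) - tr(b a b^-1)  (eliminate a^-1) = -x^2*y*z + x^3 + x*y^2 + x*z^2 - 3*x
tr(a b^-1 a^-2 b^-1) = tr(a b^-1 a^-2) tr(b) - tr(a b^-1 a^-2 b)  (eliminate b^-1) = x^2*y*z - x^3 - x*y^2 - x*z^2 + y*z + 3*x
tr(a^-1 b^-2 a b^-1 a^-1) = tr(a b^-1 a^-2 b^-1) tr(b) - tr(a b^-1 a^-2)  (eliminate b^-1) = x^2*y^2*z - x^3*y - x*y^3 - x*y*z^2 + y^2*z + 3*x*y - z
tr(b^-1 a^-1 b^-2 a b^-1 a^-1 b^-1) = tr(a^-1 b^-2 a b^-1 a^-1 b^-1) tr(b) - tr(a^-1 b^-2 a b^-1 a^-1)  (eliminate b^-1) = x*y^3*z^2 - 2*x^2*y^2*z - y^2*z^3 + x^3*y + x*y*z^2 + y^2*z - 2*x*y + z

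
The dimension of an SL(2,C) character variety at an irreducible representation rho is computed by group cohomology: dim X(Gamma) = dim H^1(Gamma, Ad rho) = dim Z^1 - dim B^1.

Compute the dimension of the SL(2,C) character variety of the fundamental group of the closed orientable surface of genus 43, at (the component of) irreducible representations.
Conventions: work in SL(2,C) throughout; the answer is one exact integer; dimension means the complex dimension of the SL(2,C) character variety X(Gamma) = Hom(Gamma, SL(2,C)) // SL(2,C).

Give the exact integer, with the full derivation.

Gamma = pi_1(Sigma_43) = < a_1, b_1, ..., a_43, b_43 | prod [a_i, b_i] > has 2g = 86 generators and 1 relator.
Unconstrained cocycle data is one sl_2 vector per generator (258 dimensions), cut by the relator condition d_2(z) = 0.
At an irreducible rho, H^2 = coker(d_2) vanishes (Poincare duality: H^2 is dual to H^0 = invariants = 0), so d_2 is surjective onto sl_2 and dim Z^1 = 258 - 3 = 255.
dim B^1 = 3 (coboundaries, injective at irreducible rho).
dim H^1 = 255 - 3 = 252 = dim X.

252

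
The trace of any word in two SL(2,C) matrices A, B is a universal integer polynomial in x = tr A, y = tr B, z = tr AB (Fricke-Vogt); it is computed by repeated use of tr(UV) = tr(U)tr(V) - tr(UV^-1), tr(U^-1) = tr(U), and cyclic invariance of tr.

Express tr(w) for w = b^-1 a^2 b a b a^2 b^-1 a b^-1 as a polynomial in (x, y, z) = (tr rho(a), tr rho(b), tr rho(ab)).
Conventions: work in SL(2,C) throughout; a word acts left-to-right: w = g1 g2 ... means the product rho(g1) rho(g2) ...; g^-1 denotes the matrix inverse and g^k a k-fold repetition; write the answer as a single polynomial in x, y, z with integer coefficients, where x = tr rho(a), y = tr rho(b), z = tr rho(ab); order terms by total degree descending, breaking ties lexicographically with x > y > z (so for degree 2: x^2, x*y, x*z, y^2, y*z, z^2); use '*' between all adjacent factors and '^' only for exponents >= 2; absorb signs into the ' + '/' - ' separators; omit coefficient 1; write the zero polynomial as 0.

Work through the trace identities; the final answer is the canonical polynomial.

x^4*y^3*z^2 - x^3*y^4*z - 2*x^3*y^2*z^3 - x^4*y^3 - x^4*y*z^2 + x^2*y^3*z^2 + x^2*y*z^4 + 3*x^3*y^2*z + x^3*z^3 + x^4*y + 2*x^2*y^3 - x^2*y*z^2 - x^3*z - x*y^2*z - x*z^3 - 2*x^2*y + x*z - y

and tr(b a b a) = tr(b a) tr(b a) - tr(1) = z^2 - 2
next, tr(b a b) = tr(b) tr(a b) - tr(a) = y*z - x
and tr(b a b a^2) = tr(a) tr(b a b a) - tr(b a b) = x*z^2 - y*z - x
tr(a b a b a^2) = tr(a) tr(b a b a^2) - tr(b a b a) = x^2*z^2 - x*y*z - x^2 - z^2 + 2
tr(b a b a^4) = tr(a) tr(a b a b a^2) - tr(a b a b a) = x^3*z^2 - x^2*y*z - x^3 - 2*x*z^2 + y*z + 3*x
next, tr(a^2 b a b a^3) = tr(a) tr(b a b a^4) - tr(b a b a^3) = x^4*z^2 - x^3*y*z - x^4 - 3*x^2*z^2 + 2*x*y*z + 4*x^2 + z^2 - 2
tr(b a b a b a) = tr(b a) tr(b a b a) - tr(b^-1 a^-1) = z^3 - 3*z
tr(a b a) = tr(a) tr(b a) - tr(b) = x*z - y
tr(b a b a b) = tr(b) tr(a b a b) - tr(a b a) = y*z^2 - x*z - y
tr(b a b a b a^2) = tr(a) tr(b a b a b a) - tr(b a b a b) = x*z^3 - y*z^2 - 2*x*z + y
tr(b a b a^3 b a) = tr(a) tr(b a b a b a^2) - tr(b a b a b a) = x^2*z^3 - x*y*z^2 - 2*x^2*z - z^3 + x*y + 3*z
and tr(b^2 a b) = tr(b) tr(a b^2) - tr(a b) = y^2*z - x*y - z
next, tr(b^2 a b a^2) = tr(a) tr(b^2 a b a) - tr(b^2 a b) = x*y*z^2 - x^2*z - y^2*z + z
next, tr(b a b a^3 b) = tr(a) tr(b^2 a b a^2) - tr(b^2 a b a) = x^2*y*z^2 - x^3*z - x*y^2*z - y*z^2 + 2*x*z + y
tr(a^2 b a b a^3 b) = tr(a) tr(b a b a^3 b a) - tr(b a b a^3 b) = x^3*z^3 - 2*x^2*y*z^2 - x^3*z + x*y^2*z - x*z^3 + x^2*y + y*z^2 + x*z - y
next, tr(a^2 b a b a^3 b^-1) = tr(a^2 b a b a^3) tr(b) - tr(a^2 b a b a^3 b) = x^4*y*z^2 - x^3*y^2*z - x^3*z^3 - x^4*y - x^2*y*z^2 + x^3*z + x*y^2*z + x*z^3 + 3*x^2*y - x*z - y
tr(a b^-2 a^2 b a b a^2) = tr(a^2 b a b a^3 b^-1) tr(b) - tr(a^2 b a b a^3) = x^4*y^2*z^2 - x^3*y^3*z - x^3*y*z^3 - x^4*y^2 - x^4*z^2 - x^2*y^2*z^2 + 2*x^3*y*z + x*y^3*z + x*y*z^3 + x^4 + 3*x^2*y^2 + 3*x^2*z^2 - 3*x*y*z - 4*x^2 - y^2 - z^2 + 2
tr(a^2 b a) = tr(a) tr(a b a) - tr(a b) = x^2*z - x*y - z
next, tr(b a^2 b a b) = tr(b) tr(a^2 b a b) - tr(a^2 b a) = x*y*z^2 - x^2*z - y^2*z + z
tr(b a b a^2 b a^2) = tr(a) tr(b a^2 b a b a) - tr(b a^2 b a b) = x^2*z^3 - 2*x*y*z^2 - x^2*z + y^2*z + x*y - z
next, tr(a^2 b a b a^2 b a) = tr(a) tr(b a b a^2 b a^2) - tr(b a b a^2 b a) = x^3*z^3 - 2*x^2*y*z^2 - x^3*z + x*y^2*z - x*z^3 + x^2*y + y*z^2 + x*z - y
next, tr(b a b a b a b a) = tr(b a b a) tr(b a b a) - tr(1) = z^4 - 4*z^2 + 2
next, tr(b a b a b a b) = tr(b) tr(a b a b a b) - tr(a b a b a) = y*z^3 - x*z^2 - 2*y*z + x
tr(b a b a^2 b a b a) = tr(a) tr(b a b a b a b a) - tr(b a b a b a b) = x*z^4 - y*z^3 - 3*x*z^2 + 2*y*z + x
next, tr(b^2) = tr(b) tr(b) - tr(1) = y^2 - 2
and tr(b a^2 b) = tr(a) tr(b^2 a) - tr(b^2) = x*y*z - x^2 - y^2 + 2
tr(a b a^2 b a) = tr(a) tr(b a^2 b a) - tr(b a^2 b) = x^2*z^2 - 2*x*y*z + y^2 - 2
next, tr(b a b a^2 b a b) = tr(b) tr(a b a^2 b a b) - tr(a b a^2 b a) = x*y*z^3 - x^2*z^2 - y^2*z^2 + 2
next, tr(a^2 b a b a^2 b a b) = tr(a) tr(b a b a^2 b a b a) - tr(b a b a^2 b a b) = x^2*z^4 - 2*x*y*z^3 - 2*x^2*z^2 + y^2*z^2 + 2*x*y*z + x^2 - 2
tr(b^-1 a^2 b a b a^2 b a) = tr(a^2 b a b a^2 b a) tr(b) - tr(a^2 b a b a^2 b a b) = x^3*y*z^3 - 2*x^2*y^2*z^2 - x^2*z^4 - x^3*y*z + x*y^3*z + x*y*z^3 + x^2*y^2 + 2*x^2*z^2 - x*y*z - x^2 - y^2 + 2
next, tr(a b^-2 a^2 b a b a^2 b) = tr(b^-1 a^2 b a b a^2 b a) tr(b) - tr(b^-1 a^2 b a b a^2 b a b) = x^3*y^2*z^3 - 2*x^2*y^3*z^2 - x^2*y*z^4 - x^3*y^2*z - x^3*z^3 + x*y^4*z + x*y^2*z^3 + x^2*y^3 + 4*x^2*y*z^2 + x^3*z - 2*x*y^2*z + x*z^3 - 2*x^2*y - y^3 - y*z^2 - x*z + 3*y
tr(b^-1 a^2 b a b a^2 b^-1 a b^-1) = tr(a b^-2 a^2 b a b a^2) tr(b) - tr(a b^-2 a^2 b a b a^2 b) = x^4*y^3*z^2 - x^3*y^4*z - 2*x^3*y^2*z^3 - x^4*y^3 - x^4*y*z^2 + x^2*y^3*z^2 + x^2*y*z^4 + 3*x^3*y^2*z + x^3*z^3 + x^4*y + 2*x^2*y^3 - x^2*y*z^2 - x^3*z - x*y^2*z - x*z^3 - 2*x^2*y + x*z - y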